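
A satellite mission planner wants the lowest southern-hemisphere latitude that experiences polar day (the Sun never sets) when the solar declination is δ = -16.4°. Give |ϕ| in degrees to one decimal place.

|ϕ| = 73.6°

Polar day requires cos h₀ = −tan ϕ tan δ ≤ −1, i.e. tan ϕ tan δ ≥ 1.
The boundary is |tan ϕ| · |tan δ| = 1, so |ϕ| = 90° − |δ| = 90° − 16.4° = 73.6° in the southern hemisphere.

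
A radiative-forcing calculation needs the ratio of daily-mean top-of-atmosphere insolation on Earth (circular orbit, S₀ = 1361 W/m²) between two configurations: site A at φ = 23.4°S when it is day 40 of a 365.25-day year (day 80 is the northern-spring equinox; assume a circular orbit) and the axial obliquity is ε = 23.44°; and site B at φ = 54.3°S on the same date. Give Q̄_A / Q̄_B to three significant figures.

— Configuration A (φ=-23.4°):
Solar longitude: λ_s = 360° × (40 − 80)/365.25 = -39.425°, i.e. -39.425° + 360° = 320.575°.
sin δ = sin 23.44° × sin 320.575° = -0.25262, so δ = -14.633°.
cos H₀ = −tan(-23.4°) tan(-14.633°) = -0.1130, H₀ = 1.6840 rad.
Bracket: H₀ sin φ sin δ + cos φ cos δ sin H₀ = 1.6840×-0.39715×-0.25262 + 0.91775×0.96756×0.99360 = 0.168952 + 0.882295 = 1.051247.
Q̄ = (S₀/π) × [bracket] = (1361/π) × 1.051247 = 455.42 W/m².
— Configuration B (φ=-54.3°):
cos H₀ = −tan(-54.3°) tan(-14.633°) = -0.3633, H₀ = 1.9427 rad.
Bracket: H₀ sin φ sin δ + cos φ cos δ sin H₀ = 1.9427×-0.81208×-0.25262 + 0.58354×0.96756×0.93165 = 0.398540 + 0.526019 = 0.924559.
Q̄ = (S₀/π) × [bracket] = (1361/π) × 0.924559 = 400.54 W/m².
Ratio Q̄_A / Q̄_B = 455.42 / 400.54 = 1.137.

Q̄_A / Q̄_B ≈ 1.14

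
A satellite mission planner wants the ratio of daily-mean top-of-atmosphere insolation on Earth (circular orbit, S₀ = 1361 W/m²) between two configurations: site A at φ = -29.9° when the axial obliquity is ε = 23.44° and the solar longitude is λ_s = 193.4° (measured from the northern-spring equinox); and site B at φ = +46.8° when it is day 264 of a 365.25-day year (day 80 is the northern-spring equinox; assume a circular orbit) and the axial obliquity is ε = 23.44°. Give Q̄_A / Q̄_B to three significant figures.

Q̄_A / Q̄_B ≈ 1.39

— Configuration A (φ=-29.9°):
Solar declination: sin δ = sin ε · sin λ_s = sin 23.44° × sin 193.4° = -0.09219, so δ = -5.289°.
cos H₀ = −tan(-29.9°) tan(-5.289°) = -0.0532, H₀ = 1.6241 rad.
Bracket: H₀ sin φ sin δ + cos φ cos δ sin H₀ = 1.6241×-0.49849×-0.09219 + 0.86690×0.99574×0.99858 = 0.074637 + 0.861981 = 0.936618.
Q̄ = (S₀/π) × [bracket] = (1361/π) × 0.936618 = 405.76 W/m².
— Configuration B (φ=+46.8°):
Solar longitude: λ_s = 360° × (264 − 80)/365.25 = 181.355°.
sin δ = sin 23.44° × sin 181.355° = -0.00941, so δ = -0.539°.
cos H₀ = −tan(+46.8°) tan(-0.539°) = 0.0100, H₀ = 1.5608 rad.
Bracket: H₀ sin φ sin δ + cos φ cos δ sin H₀ = 1.5608×0.72897×-0.00941 + 0.68455×0.99996×0.99995 = -0.010706 + 0.684488 = 0.673782.
Q̄ = (S₀/π) × [bracket] = (1361/π) × 0.673782 = 291.90 W/m².
Ratio Q̄_A / Q̄_B = 405.76 / 291.90 = 1.390.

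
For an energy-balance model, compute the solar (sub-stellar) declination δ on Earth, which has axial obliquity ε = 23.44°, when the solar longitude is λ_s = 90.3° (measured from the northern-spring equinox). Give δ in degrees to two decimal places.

sin δ = sin ε · sin λ_s = sin 23.44° × sin 90.3° = 0.397783.
δ = arcsin(0.397783) = +23.44°.

δ = +23.44°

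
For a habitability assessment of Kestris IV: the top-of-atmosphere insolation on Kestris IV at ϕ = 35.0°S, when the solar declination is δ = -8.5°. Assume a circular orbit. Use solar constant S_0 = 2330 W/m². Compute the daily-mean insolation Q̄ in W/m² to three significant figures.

cos h₀ = −tan(-35.0°) tan(-8.500°) = -0.1046, h₀ = 1.6756 rad.
Bracket: h₀ sin ϕ sin δ + cos ϕ cos δ sin h₀ = 1.6756×-0.57358×-0.14781 + 0.81915×0.98902×0.99451 = 0.142059 + 0.805708 = 0.947767.
Q̄ = (S_0/π) × [bracket] = (2330/π) × 0.947767 = 702.9 W/m².

Q̄ ≈ 703 W/m²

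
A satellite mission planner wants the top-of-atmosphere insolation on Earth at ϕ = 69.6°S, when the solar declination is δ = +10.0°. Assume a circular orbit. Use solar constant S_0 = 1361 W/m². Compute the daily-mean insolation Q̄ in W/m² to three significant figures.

cos h₀ = −tan(-69.6°) tan(+10.000°) = 0.4741, h₀ = 1.0768 rad.
Bracket: h₀ sin ϕ sin δ + cos ϕ cos δ sin h₀ = 1.0768×-0.93728×0.17365 + 0.34857×0.98481×0.88046 = -0.175259 + 0.302240 = 0.126981.
Q̄ = (S_0/π) × [bracket] = (1361/π) × 0.126981 = 55.01 W/m².

Q̄ ≈ 55.0 W/m²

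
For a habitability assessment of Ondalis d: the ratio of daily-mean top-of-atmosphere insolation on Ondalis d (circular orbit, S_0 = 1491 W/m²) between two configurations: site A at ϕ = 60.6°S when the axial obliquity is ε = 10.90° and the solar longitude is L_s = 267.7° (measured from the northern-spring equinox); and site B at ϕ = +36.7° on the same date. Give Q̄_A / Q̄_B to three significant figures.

— Configuration A (ϕ=-60.6°):
Solar declination: sin δ = sin ε · sin L_s = sin 10.90° × sin 267.7° = -0.18894, so δ = -10.891°.
cos h₀ = −tan(-60.6°) tan(-10.891°) = -0.3415, h₀ = 1.9193 rad.
Bracket: h₀ sin ϕ sin δ + cos ϕ cos δ sin h₀ = 1.9193×-0.87121×-0.18894 + 0.49090×0.98199×0.93989 = 0.315929 + 0.453082 = 0.769011.
Q̄ = (S_0/π) × [bracket] = (1491/π) × 0.769011 = 364.97 W/m².
— Configuration B (ϕ=+36.7°):
cos h₀ = −tan(+36.7°) tan(-10.891°) = 0.1434, h₀ = 1.4269 rad.
Bracket: h₀ sin ϕ sin δ + cos ϕ cos δ sin h₀ = 1.4269×0.59763×-0.18894 + 0.80178×0.98199×0.98966 = -0.161120 + 0.779199 = 0.618079.
Q̄ = (S_0/π) × [bracket] = (1491/π) × 0.618079 = 293.34 W/m².
Ratio Q̄_A / Q̄_B = 364.97 / 293.34 = 1.244.

Q̄_A / Q̄_B ≈ 1.24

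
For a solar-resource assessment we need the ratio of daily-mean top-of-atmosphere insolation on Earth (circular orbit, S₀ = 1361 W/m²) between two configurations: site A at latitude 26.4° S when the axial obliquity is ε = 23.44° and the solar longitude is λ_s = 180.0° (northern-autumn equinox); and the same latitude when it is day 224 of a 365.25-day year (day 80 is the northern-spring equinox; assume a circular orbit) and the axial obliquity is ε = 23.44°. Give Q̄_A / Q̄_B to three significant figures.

Q̄_A / Q̄_B ≈ 1.27

— Configuration A (φ=-26.4°):
Solar declination: sin δ = sin ε · sin λ_s = sin 23.44° × sin 180.0° = 0.00000, so δ = +0.000°.
cos H₀ = −tan(-26.4°) tan(+0.000°) = 0.0000, H₀ = 1.5708 rad.
Bracket: H₀ sin φ sin δ + cos φ cos δ sin H₀ = 1.5708×-0.44464×0.00000 + 0.89571×1.00000×1.00000 = -0.000000 + 0.895710 = 0.895710.
Q̄ = (S₀/π) × [bracket] = (1361/π) × 0.895710 = 388.04 W/m².
— Configuration B (φ=-26.4°):
Solar longitude: λ_s = 360° × (224 − 80)/365.25 = 141.930°.
sin δ = sin 23.44° × sin 141.930° = 0.24528, so δ = +14.199°.
cos H₀ = −tan(-26.4°) tan(+14.199°) = 0.1256, H₀ = 1.4449 rad.
Bracket: H₀ sin φ sin δ + cos φ cos δ sin H₀ = 1.4449×-0.44464×0.24528 + 0.89571×0.96945×0.99208 = -0.157583 + 0.861469 = 0.703886.
Q̄ = (S₀/π) × [bracket] = (1361/π) × 0.703886 = 304.94 W/m².
Ratio Q̄_A / Q̄_B = 388.04 / 304.94 = 1.273.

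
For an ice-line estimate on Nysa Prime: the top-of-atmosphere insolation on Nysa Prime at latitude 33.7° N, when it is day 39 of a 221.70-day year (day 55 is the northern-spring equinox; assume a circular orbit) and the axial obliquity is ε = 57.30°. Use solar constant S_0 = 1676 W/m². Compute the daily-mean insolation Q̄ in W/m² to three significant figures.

Solar longitude: L_s = 360° × (39 − 55)/221.70 = -25.981°, i.e. -25.981° + 360° = 334.019°.
sin δ = sin 57.30° × sin 334.019° = -0.36864, so δ = -21.632°.
cos h₀ = −tan(+33.7°) tan(-21.632°) = 0.2645, h₀ = 1.3031 rad.
Bracket: h₀ sin ϕ sin δ + cos ϕ cos δ sin h₀ = 1.3031×0.55484×-0.36864 + 0.83195×0.92957×0.96439 = -0.266531 + 0.745817 = 0.479286.
Q̄ = (S_0/π) × [bracket] = (1676/π) × 0.479286 = 255.7 W/m².

Q̄ ≈ 256 W/m²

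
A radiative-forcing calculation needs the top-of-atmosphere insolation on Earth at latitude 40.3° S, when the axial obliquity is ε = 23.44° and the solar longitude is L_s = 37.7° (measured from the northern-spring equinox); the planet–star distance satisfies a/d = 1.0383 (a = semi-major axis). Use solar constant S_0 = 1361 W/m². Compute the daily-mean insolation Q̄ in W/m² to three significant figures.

Solar declination: sin δ = sin ε · sin L_s = sin 23.44° × sin 37.7° = 0.24326, so δ = +14.079°.
cos h₀ = −tan(-40.3°) tan(+14.079°) = 0.2127, h₀ = 1.3565 rad.
Bracket: h₀ sin ϕ sin δ + cos ϕ cos δ sin h₀ = 1.3565×-0.64679×0.24326 + 0.76267×0.96996×0.97712 = -0.213429 + 0.722834 = 0.509405.
Inverse-square distance factor (a/d)² = 1.0383² = 1.078067.
Q̄ = (S_0/π) × 1.078067 × [bracket] = (1361/π) × 1.078067 × 0.509405 = 237.9 W/m².

Q̄ ≈ 238 W/m²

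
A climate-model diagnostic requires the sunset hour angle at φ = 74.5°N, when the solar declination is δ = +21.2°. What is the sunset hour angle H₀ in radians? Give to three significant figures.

Sunrise equation: cos H₀ = −tan φ · tan δ = -1.3986 ≤ −1, so the Sun never sets (polar day) and H₀ = π.

H₀ = 3.14 rad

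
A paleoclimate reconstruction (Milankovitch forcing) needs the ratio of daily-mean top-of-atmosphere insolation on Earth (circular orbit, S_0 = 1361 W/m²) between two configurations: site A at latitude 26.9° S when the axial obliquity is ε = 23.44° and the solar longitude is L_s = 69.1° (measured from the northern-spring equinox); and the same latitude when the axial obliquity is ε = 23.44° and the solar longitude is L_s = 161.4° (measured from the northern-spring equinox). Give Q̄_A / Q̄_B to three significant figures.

Q̄_A / Q̄_B ≈ 0.730

— Configuration A (ϕ=-26.9°):
Solar declination: sin δ = sin ε · sin L_s = sin 23.44° × sin 69.1° = 0.37162, so δ = +21.815°.
cos h₀ = −tan(-26.9°) tan(+21.815°) = 0.2031, h₀ = 1.3663 rad.
Bracket: h₀ sin ϕ sin δ + cos ϕ cos δ sin h₀ = 1.3663×-0.45243×0.37162 + 0.89180×0.92839×0.97916 = -0.229719 + 0.810684 = 0.580965.
Q̄ = (S_0/π) × [bracket] = (1361/π) × 0.580965 = 251.69 W/m².
— Configuration B (ϕ=-26.9°):
Solar declination: sin δ = sin ε · sin L_s = sin 23.44° × sin 161.4° = 0.12688, so δ = +7.289°.
cos h₀ = −tan(-26.9°) tan(+7.289°) = 0.0649, h₀ = 1.5059 rad.
Bracket: h₀ sin ϕ sin δ + cos ϕ cos δ sin h₀ = 1.5059×-0.45243×0.12688 + 0.89180×0.99192×0.99789 = -0.086445 + 0.882728 = 0.796283.
Q̄ = (S_0/π) × [bracket] = (1361/π) × 0.796283 = 344.97 W/m².
Ratio Q̄_A / Q̄_B = 251.69 / 344.97 = 0.7296.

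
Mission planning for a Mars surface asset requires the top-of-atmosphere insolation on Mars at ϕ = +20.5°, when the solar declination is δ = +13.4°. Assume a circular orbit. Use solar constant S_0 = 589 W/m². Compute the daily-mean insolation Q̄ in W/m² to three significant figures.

cos h₀ = −tan(+20.5°) tan(+13.400°) = -0.0891, h₀ = 1.6600 rad.
Bracket: h₀ sin ϕ sin δ + cos ϕ cos δ sin h₀ = 1.6600×0.35021×0.23175 + 0.93667×0.97278×0.99603 = 0.134728 + 0.907556 = 1.042284.
Q̄ = (S_0/π) × [bracket] = (589/π) × 1.042284 = 195.4 W/m².

Q̄ ≈ 195 W/m²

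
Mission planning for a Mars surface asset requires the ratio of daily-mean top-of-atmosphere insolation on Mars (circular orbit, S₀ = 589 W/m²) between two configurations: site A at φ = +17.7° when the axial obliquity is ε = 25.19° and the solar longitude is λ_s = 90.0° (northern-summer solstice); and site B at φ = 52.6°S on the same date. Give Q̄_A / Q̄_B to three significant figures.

— Configuration A (φ=+17.7°):
Solar declination: sin δ = sin ε · sin λ_s = sin 25.19° × sin 90.0° = 0.42562, so δ = +25.190°.
cos H₀ = −tan(+17.7°) tan(+25.190°) = -0.1501, H₀ = 1.7215 rad.
Bracket: H₀ sin φ sin δ + cos φ cos δ sin H₀ = 1.7215×0.30403×0.42562 + 0.95266×0.90490×0.98867 = 0.222764 + 0.852295 = 1.075059.
Q̄ = (S₀/π) × [bracket] = (589/π) × 1.075059 = 201.56 W/m².
— Configuration B (φ=-52.6°):
cos H₀ = −tan(-52.6°) tan(+25.190°) = 0.6152, H₀ = 0.9082 rad.
Bracket: H₀ sin φ sin δ + cos φ cos δ sin H₀ = 0.9082×-0.79441×0.42562 + 0.60738×0.90490×0.78838 = -0.307078 + 0.433308 = 0.126230.
Q̄ = (S₀/π) × [bracket] = (589/π) × 0.126230 = 23.666 W/m².
Ratio Q̄_A / Q̄_B = 201.56 / 23.666 = 8.517.

Q̄_A / Q̄_B ≈ 8.52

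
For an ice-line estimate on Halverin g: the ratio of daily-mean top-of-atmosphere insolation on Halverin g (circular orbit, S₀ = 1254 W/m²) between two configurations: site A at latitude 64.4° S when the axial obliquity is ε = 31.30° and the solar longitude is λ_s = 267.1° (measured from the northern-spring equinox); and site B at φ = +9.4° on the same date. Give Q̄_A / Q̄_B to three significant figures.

— Configuration A (φ=-64.4°):
Solar declination: sin δ = sin ε · sin λ_s = sin 31.30° × sin 267.1° = -0.51885, so δ = -31.255°.
cos H₀ = −tan(-64.4°) tan(-31.255°) = -1.2668 ≤ −1 ⇒ polar day, H₀ = π.
Bracket: H₀ sin φ sin δ + cos φ cos δ sin H₀ = 3.1416×-0.90183×-0.51885 + 0.43209×0.85486×0.00000 = 1.470000 + 0.000000 = 1.470000.
Q̄ = (S₀/π) × [bracket] = (1254/π) × 1.470000 = 586.77 W/m².
— Configuration B (φ=+9.4°):
cos H₀ = −tan(+9.4°) tan(-31.255°) = 0.1005, H₀ = 1.4701 rad.
Bracket: H₀ sin φ sin δ + cos φ cos δ sin H₀ = 1.4701×0.16333×-0.51885 + 0.98657×0.85486×0.99494 = -0.124582 + 0.839112 = 0.714530.
Q̄ = (S₀/π) × [bracket] = (1254/π) × 0.714530 = 285.21 W/m².
Ratio Q̄_A / Q̄_B = 586.77 / 285.21 = 2.057.

Q̄_A / Q̄_B ≈ 2.06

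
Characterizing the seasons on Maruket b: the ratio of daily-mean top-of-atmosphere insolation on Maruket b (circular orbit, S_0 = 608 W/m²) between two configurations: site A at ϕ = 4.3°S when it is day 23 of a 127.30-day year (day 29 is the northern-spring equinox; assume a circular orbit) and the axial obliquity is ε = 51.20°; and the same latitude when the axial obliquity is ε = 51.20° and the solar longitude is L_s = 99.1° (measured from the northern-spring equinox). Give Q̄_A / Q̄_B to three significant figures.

— Configuration A (ϕ=-4.3°):
Solar longitude: L_s = 360° × (23 − 29)/127.30 = -16.968°, i.e. -16.968° + 360° = 343.032°.
sin δ = sin 51.20° × sin 343.032° = -0.22744, so δ = -13.146°.
cos h₀ = −tan(-4.3°) tan(-13.146°) = -0.0176, h₀ = 1.5884 rad.
Bracket: h₀ sin ϕ sin δ + cos ϕ cos δ sin h₀ = 1.5884×-0.07498×-0.22744 + 0.99719×0.97379×0.99985 = 0.027088 + 0.970908 = 0.997996.
Q̄ = (S_0/π) × [bracket] = (608/π) × 0.997996 = 193.14 W/m².
— Configuration B (ϕ=-4.3°):
Solar declination: sin δ = sin ε · sin L_s = sin 51.20° × sin 99.1° = 0.76953, so δ = +50.312°.
cos h₀ = −tan(-4.3°) tan(+50.312°) = 0.0906, h₀ = 1.4801 rad.
Bracket: h₀ sin ϕ sin δ + cos ϕ cos δ sin h₀ = 1.4801×-0.07498×0.76953 + 0.99719×0.63861×0.99589 = -0.085401 + 0.634198 = 0.548797.
Q̄ = (S_0/π) × [bracket] = (608/π) × 0.548797 = 106.21 W/m².
Ratio Q̄_A / Q̄_B = 193.14 / 106.21 = 1.818.

Q̄_A / Q̄_B ≈ 1.82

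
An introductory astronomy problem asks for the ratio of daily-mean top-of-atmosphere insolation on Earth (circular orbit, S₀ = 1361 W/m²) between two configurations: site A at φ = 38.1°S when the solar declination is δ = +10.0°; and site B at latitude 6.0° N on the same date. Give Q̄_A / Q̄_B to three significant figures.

— Configuration A (φ=-38.1°):
cos H₀ = −tan(-38.1°) tan(+10.000°) = 0.1383, H₀ = 1.4321 rad.
Bracket: H₀ sin φ sin δ + cos φ cos δ sin H₀ = 1.4321×-0.61704×0.17365 + 0.78694×0.98481×0.99040 = -0.153448 + 0.767547 = 0.614099.
Q̄ = (S₀/π) × [bracket] = (1361/π) × 0.614099 = 266.04 W/m².
— Configuration B (φ=+6.0°):
cos H₀ = −tan(+6.0°) tan(+10.000°) = -0.0185, H₀ = 1.5893 rad.
Bracket: H₀ sin φ sin δ + cos φ cos δ sin H₀ = 1.5893×0.10453×0.17365 + 0.99452×0.98481×0.99983 = 0.028848 + 0.979247 = 1.008095.
Q̄ = (S₀/π) × [bracket] = (1361/π) × 1.008095 = 436.73 W/m².
Ratio Q̄_A / Q̄_B = 266.04 / 436.73 = 0.6092.

Q̄_A / Q̄_B ≈ 0.609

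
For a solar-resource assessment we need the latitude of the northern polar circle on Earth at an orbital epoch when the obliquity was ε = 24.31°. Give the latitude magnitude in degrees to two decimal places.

The polar circle is the lowest latitude that experiences at least one full rotation of continuous daylight at the northern-summer solstice; it lies at |ϕ| = 90° − ε = 90° − 24.31° = 65.69°.

65.69°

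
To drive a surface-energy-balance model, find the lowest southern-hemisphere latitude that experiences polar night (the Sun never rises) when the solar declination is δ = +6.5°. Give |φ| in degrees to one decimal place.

Polar night requires cos H₀ = −tan φ tan δ ≥ 1, i.e. tan φ tan δ ≤ −1.
The boundary is |tan φ| · |tan δ| = 1, so |φ| = 90° − |δ| = 90° − 6.5° = 83.5° in the southern hemisphere.

|φ| = 83.5°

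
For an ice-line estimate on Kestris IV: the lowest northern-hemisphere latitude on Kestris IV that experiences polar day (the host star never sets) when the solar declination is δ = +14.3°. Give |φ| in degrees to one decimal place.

|φ| = 75.7°

Polar day requires cos H₀ = −tan φ tan δ ≤ −1, i.e. tan φ tan δ ≥ 1.
The boundary is |tan φ| · |tan δ| = 1, so |φ| = 90° − |δ| = 90° − 14.3° = 75.7° in the northern hemisphere.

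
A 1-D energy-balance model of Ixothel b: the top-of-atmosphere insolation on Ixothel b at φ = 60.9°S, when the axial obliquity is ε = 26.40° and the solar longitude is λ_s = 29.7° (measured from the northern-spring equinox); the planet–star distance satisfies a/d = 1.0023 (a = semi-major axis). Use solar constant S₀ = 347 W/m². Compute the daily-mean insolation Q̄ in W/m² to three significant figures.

Solar declination: sin δ = sin ε · sin λ_s = sin 26.40° × sin 29.7° = 0.22030, so δ = +12.727°.
cos H₀ = −tan(-60.9°) tan(+12.727°) = 0.4058, H₀ = 1.1530 rad.
Bracket: H₀ sin φ sin δ + cos φ cos δ sin H₀ = 1.1530×-0.87377×0.22030 + 0.48634×0.97543×0.91398 = -0.221943 + 0.433584 = 0.211641.
Inverse-square distance factor (a/d)² = 1.0023² = 1.004605.
Q̄ = (S₀/π) × 1.004605 × [bracket] = (347/π) × 1.004605 × 0.211641 = 23.48 W/m².

Q̄ ≈ 23.5 W/m²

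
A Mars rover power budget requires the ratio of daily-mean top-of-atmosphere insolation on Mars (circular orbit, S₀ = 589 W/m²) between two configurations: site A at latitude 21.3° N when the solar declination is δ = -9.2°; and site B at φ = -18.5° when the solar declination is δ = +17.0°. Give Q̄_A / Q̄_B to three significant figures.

Q̄_A / Q̄_B ≈ 1.08

— Configuration A (φ=+21.3°):
cos H₀ = −tan(+21.3°) tan(-9.200°) = 0.0631, H₀ = 1.5076 rad.
Bracket: H₀ sin φ sin δ + cos φ cos δ sin H₀ = 1.5076×0.36325×-0.15988 + 0.93169×0.98714×0.99800 = -0.087556 + 0.917869 = 0.830313.
Q̄ = (S₀/π) × [bracket] = (589/π) × 0.830313 = 155.67 W/m².
— Configuration B (φ=-18.5°):
cos H₀ = −tan(-18.5°) tan(+17.000°) = 0.1023, H₀ = 1.4683 rad.
Bracket: H₀ sin φ sin δ + cos φ cos δ sin H₀ = 1.4683×-0.31730×0.29237 + 0.94832×0.95630×0.99475 = -0.136213 + 0.902117 = 0.765904.
Q̄ = (S₀/π) × [bracket] = (589/π) × 0.765904 = 143.60 W/m².
Ratio Q̄_A / Q̄_B = 155.67 / 143.60 = 1.084.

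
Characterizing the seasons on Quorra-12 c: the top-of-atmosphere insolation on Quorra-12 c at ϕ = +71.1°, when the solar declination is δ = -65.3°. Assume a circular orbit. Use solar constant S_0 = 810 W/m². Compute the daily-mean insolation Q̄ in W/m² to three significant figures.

cos h₀ = −tan(+71.1°) tan(-65.300°) = 6.3502 ≥ 1 ⇒ polar night, h₀ = 0 and Q̄ = 0.

Q̄ ≈ 0.00 W/m²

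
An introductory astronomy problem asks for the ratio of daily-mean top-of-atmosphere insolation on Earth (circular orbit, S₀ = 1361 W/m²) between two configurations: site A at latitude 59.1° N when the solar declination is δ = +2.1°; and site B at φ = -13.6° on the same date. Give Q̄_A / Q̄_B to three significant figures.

— Configuration A (φ=+59.1°):
cos H₀ = −tan(+59.1°) tan(+2.100°) = -0.0613, H₀ = 1.6321 rad.
Bracket: H₀ sin φ sin δ + cos φ cos δ sin H₀ = 1.6321×0.85806×0.03664 + 0.51354×0.99933×0.99812 = 0.051312 + 0.512231 = 0.563543.
Q̄ = (S₀/π) × [bracket] = (1361/π) × 0.563543 = 244.14 W/m².
— Configuration B (φ=-13.6°):
cos H₀ = −tan(-13.6°) tan(+2.100°) = 0.0089, H₀ = 1.5619 rad.
Bracket: H₀ sin φ sin δ + cos φ cos δ sin H₀ = 1.5619×-0.23514×0.03664 + 0.97196×0.99933×0.99996 = -0.013457 + 0.971270 = 0.957813.
Q̄ = (S₀/π) × [bracket] = (1361/π) × 0.957813 = 414.94 W/m².
Ratio Q̄_A / Q̄_B = 244.14 / 414.94 = 0.5884.

Q̄_A / Q̄_B ≈ 0.588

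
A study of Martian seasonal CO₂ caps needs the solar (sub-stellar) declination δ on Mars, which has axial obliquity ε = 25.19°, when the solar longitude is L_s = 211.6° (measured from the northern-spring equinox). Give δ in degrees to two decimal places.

sin δ = sin ε · sin L_s = sin 25.19° × sin 211.6° = -0.223020.
δ = arcsin(-0.223020) = -12.89°.

δ = -12.89°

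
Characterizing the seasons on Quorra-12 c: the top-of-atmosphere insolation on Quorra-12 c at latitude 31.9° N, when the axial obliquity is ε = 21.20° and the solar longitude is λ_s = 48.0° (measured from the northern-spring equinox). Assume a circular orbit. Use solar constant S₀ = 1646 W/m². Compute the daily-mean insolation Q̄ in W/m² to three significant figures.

Q̄ ≈ 552 W/m²

Solar declination: sin δ = sin ε · sin λ_s = sin 21.20° × sin 48.0° = 0.26874, so δ = +15.589°.
cos H₀ = −tan(+31.9°) tan(+15.589°) = -0.1737, H₀ = 1.7453 rad.
Bracket: H₀ sin φ sin δ + cos φ cos δ sin H₀ = 1.7453×0.52844×0.26874 + 0.84897×0.96321×0.98480 = 0.247855 + 0.805307 = 1.053162.
Q̄ = (S₀/π) × [bracket] = (1646/π) × 1.053162 = 551.8 W/m².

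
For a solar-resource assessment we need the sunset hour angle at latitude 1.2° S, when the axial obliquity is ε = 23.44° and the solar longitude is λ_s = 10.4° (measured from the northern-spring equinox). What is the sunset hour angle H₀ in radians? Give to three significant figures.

H₀ = 1.57 rad

Solar declination: sin δ = sin ε · sin λ_s = sin 23.44° × sin 10.4° = 0.07181, so δ = +4.118°.
cos H₀ = −tan φ · tan δ = −tan(-1.2°) × tan(+4.118°) = 0.0015, so H₀ = 1.5693 rad = 89.91°.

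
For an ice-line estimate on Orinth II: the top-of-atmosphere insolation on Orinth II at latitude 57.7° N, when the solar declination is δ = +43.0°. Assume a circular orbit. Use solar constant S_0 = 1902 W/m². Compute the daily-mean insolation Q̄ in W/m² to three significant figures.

Q̄ ≈ 1.10e+03 W/m²

cos h₀ = −tan(+57.7°) tan(+43.000°) = -1.4751 ≤ −1 ⇒ polar day, h₀ = π.
Bracket: h₀ sin ϕ sin δ + cos ϕ cos δ sin h₀ = 3.1416×0.84526×0.68200 + 0.53435×0.73135×0.00000 = 1.811030 + 0.000000 = 1.811030.
Q̄ = (S_0/π) × [bracket] = (1902/π) × 1.811030 = 1096 W/m².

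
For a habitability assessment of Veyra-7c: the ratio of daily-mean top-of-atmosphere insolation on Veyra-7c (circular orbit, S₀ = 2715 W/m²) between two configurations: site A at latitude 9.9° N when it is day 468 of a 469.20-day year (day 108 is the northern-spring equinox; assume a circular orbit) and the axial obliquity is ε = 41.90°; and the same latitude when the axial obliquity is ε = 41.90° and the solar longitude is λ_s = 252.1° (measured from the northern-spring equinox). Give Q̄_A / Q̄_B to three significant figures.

Q̄_A / Q̄_B ≈ 0.949

— Configuration A (φ=+9.9°):
Solar longitude: λ_s = 360° × (468 − 108)/469.20 = 276.215°.
sin δ = sin 41.90° × sin 276.215° = -0.66391, so δ = -41.599°.
cos H₀ = −tan(+9.9°) tan(-41.599°) = 0.1549, H₀ = 1.4152 rad.
Bracket: H₀ sin φ sin δ + cos φ cos δ sin H₀ = 1.4152×0.17193×-0.66391 + 0.98511×0.74781×0.98792 = -0.161539 + 0.727776 = 0.566237.
Q̄ = (S₀/π) × [bracket] = (2715/π) × 0.566237 = 489.35 W/m².
— Configuration B (φ=+9.9°):
Solar declination: sin δ = sin ε · sin λ_s = sin 41.90° × sin 252.1° = -0.63551, so δ = -39.458°.
cos H₀ = −tan(+9.9°) tan(-39.458°) = 0.1437, H₀ = 1.4266 rad.
Bracket: H₀ sin φ sin δ + cos φ cos δ sin H₀ = 1.4266×0.17193×-0.63551 + 0.98511×0.77210×0.98963 = -0.155875 + 0.752716 = 0.596841.
Q̄ = (S₀/π) × [bracket] = (2715/π) × 0.596841 = 515.80 W/m².
Ratio Q̄_A / Q̄_B = 489.35 / 515.80 = 0.9487.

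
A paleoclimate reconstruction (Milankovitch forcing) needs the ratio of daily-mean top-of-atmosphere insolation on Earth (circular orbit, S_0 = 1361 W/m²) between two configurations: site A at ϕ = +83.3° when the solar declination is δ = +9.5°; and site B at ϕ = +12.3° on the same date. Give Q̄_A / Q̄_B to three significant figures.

Q̄_A / Q̄_B ≈ 0.505

— Configuration A (ϕ=+83.3°):
cos h₀ = −tan(+83.3°) tan(+9.500°) = -1.4245 ≤ −1 ⇒ polar day, h₀ = π.
Bracket: h₀ sin ϕ sin δ + cos ϕ cos δ sin h₀ = 3.1416×0.99317×0.16505 + 0.11667×0.98629×0.00000 = 0.514980 + 0.000000 = 0.514980.
Q̄ = (S_0/π) × [bracket] = (1361/π) × 0.514980 = 223.10 W/m².
— Configuration B (ϕ=+12.3°):
cos h₀ = −tan(+12.3°) tan(+9.500°) = -0.0365, h₀ = 1.6073 rad.
Bracket: h₀ sin ϕ sin δ + cos ϕ cos δ sin h₀ = 1.6073×0.21303×0.16505 + 0.97705×0.98629×0.99933 = 0.056514 + 0.963009 = 1.019523.
Q̄ = (S_0/π) × [bracket] = (1361/π) × 1.019523 = 441.68 W/m².
Ratio Q̄_A / Q̄_B = 223.10 / 441.68 = 0.5051.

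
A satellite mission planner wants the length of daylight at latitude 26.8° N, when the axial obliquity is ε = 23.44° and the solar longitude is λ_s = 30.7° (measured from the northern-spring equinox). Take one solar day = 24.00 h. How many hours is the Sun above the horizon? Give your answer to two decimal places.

Solar declination: sin δ = sin ε · sin λ_s = sin 23.44° × sin 30.7° = 0.20309, so δ = +11.718°.
cos H₀ = −tan φ · tan δ = −tan(+26.8°) × tan(+11.718°) = -0.1048, so H₀ = 1.6758 rad = 96.01°.
Daylight = 2H₀/(2π) × 24.00 h = (1.6758/π) × 24.00 = 12.80 h.

12.80 h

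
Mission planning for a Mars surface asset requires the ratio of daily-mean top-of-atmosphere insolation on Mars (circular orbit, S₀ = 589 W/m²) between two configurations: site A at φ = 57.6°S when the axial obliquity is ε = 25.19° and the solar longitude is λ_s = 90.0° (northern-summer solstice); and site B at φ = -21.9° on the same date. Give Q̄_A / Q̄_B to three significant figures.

Q̄_A / Q̄_B ≈ 0.101

— Configuration A (φ=-57.6°):
Solar declination: sin δ = sin ε · sin λ_s = sin 25.19° × sin 90.0° = 0.42562, so δ = +25.190°.
cos H₀ = −tan(-57.6°) tan(+25.190°) = 0.7412, H₀ = 0.7360 rad.
Bracket: H₀ sin φ sin δ + cos φ cos δ sin H₀ = 0.7360×-0.84433×0.42562 + 0.53583×0.90490×0.67133 = -0.264492 + 0.325510 = 0.061018.
Q̄ = (S₀/π) × [bracket] = (589/π) × 0.061018 = 11.440 W/m².
— Configuration B (φ=-21.9°):
cos H₀ = −tan(-21.9°) tan(+25.190°) = 0.1891, H₀ = 1.3806 rad.
Bracket: H₀ sin φ sin δ + cos φ cos δ sin H₀ = 1.3806×-0.37299×0.42562 + 0.92784×0.90490×0.98196 = -0.219173 + 0.824456 = 0.605283.
Q̄ = (S₀/π) × [bracket] = (589/π) × 0.605283 = 113.48 W/m².
Ratio Q̄_A / Q̄_B = 11.440 / 113.48 = 0.1008.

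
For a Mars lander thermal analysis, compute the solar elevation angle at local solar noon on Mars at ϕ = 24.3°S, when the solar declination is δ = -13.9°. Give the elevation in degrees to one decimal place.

79.6°

At local noon the hour angle is zero, so the zenith angle equals |ϕ − δ| = |-24.3° − (-13.900°)| = 10.400°.
Elevation = 90° − 10.400° = 79.6°.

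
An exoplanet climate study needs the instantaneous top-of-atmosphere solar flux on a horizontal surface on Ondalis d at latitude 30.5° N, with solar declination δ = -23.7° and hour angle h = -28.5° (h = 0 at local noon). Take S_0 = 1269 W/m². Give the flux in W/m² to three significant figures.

621 W/m²

cos θ_z = sin ϕ sin δ + cos ϕ cos δ cos h = -0.204004 + 0.693353 = 0.489349.
Flux = S_0 · cos θ_z = 1269 × 0.489349 = 621.0 W/m².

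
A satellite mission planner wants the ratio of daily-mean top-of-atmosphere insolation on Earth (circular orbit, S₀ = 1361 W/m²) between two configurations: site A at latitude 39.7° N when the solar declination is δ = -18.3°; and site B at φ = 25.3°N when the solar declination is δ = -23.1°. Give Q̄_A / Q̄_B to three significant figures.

— Configuration A (φ=+39.7°):
cos H₀ = −tan(+39.7°) tan(-18.300°) = 0.2746, H₀ = 1.2927 rad.
Bracket: H₀ sin φ sin δ + cos φ cos δ sin H₀ = 1.2927×0.63877×-0.31399 + 0.76940×0.94943×0.96157 = -0.259273 + 0.702419 = 0.443146.
Q̄ = (S₀/π) × [bracket] = (1361/π) × 0.443146 = 191.98 W/m².
— Configuration B (φ=+25.3°):
cos H₀ = −tan(+25.3°) tan(-23.100°) = 0.2016, H₀ = 1.3678 rad.
Bracket: H₀ sin φ sin δ + cos φ cos δ sin H₀ = 1.3678×0.42736×-0.39234 + 0.90408×0.91982×0.97946 = -0.229340 + 0.814510 = 0.585170.
Q̄ = (S₀/π) × [bracket] = (1361/π) × 0.585170 = 253.51 W/m².
Ratio Q̄_A / Q̄_B = 191.98 / 253.51 = 0.7573.

Q̄_A / Q̄_B ≈ 0.757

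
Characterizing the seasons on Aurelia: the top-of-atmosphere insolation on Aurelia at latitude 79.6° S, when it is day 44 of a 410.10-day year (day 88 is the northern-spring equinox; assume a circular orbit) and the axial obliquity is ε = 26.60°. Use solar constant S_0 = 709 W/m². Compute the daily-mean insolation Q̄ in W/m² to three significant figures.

Q̄ ≈ 195 W/m²

Solar longitude: L_s = 360° × (44 − 88)/410.10 = -38.625°, i.e. -38.625° + 360° = 321.375°.
sin δ = sin 26.60° × sin 321.375° = -0.27950, so δ = -16.230°.
cos h₀ = −tan(-79.6°) tan(-16.230°) = -1.5861 ≤ −1 ⇒ polar day, h₀ = π.
Bracket: h₀ sin ϕ sin δ + cos ϕ cos δ sin h₀ = 3.1416×-0.98357×-0.27950 + 0.18052×0.96015×0.00000 = 0.863650 + 0.000000 = 0.863650.
Q̄ = (S_0/π) × [bracket] = (709/π) × 0.863650 = 194.9 W/m².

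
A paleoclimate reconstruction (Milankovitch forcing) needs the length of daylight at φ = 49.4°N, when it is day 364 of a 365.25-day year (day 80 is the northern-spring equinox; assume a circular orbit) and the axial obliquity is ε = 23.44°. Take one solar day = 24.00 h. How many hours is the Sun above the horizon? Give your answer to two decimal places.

Solar longitude: λ_s = 360° × (364 − 80)/365.25 = 279.918°.
sin δ = sin 23.44° × sin 279.918° = -0.39184, so δ = -23.069°.
cos H₀ = −tan φ · tan δ = −tan(+49.4°) × tan(-23.069°) = 0.4969, so H₀ = 1.0508 rad = 60.20°.
Daylight = 2H₀/(2π) × 24.00 h = (1.0508/π) × 24.00 = 8.03 h.

8.03 h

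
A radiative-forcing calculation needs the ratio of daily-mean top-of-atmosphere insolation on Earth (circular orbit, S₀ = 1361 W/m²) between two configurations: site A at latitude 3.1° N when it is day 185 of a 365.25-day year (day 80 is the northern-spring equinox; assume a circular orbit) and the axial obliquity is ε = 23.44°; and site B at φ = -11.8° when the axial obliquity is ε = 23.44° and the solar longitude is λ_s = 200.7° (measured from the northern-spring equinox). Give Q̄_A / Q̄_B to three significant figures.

Q̄_A / Q̄_B ≈ 0.940

— Configuration A (φ=+3.1°):
Solar longitude: λ_s = 360° × (185 − 80)/365.25 = 103.491°.
sin δ = sin 23.44° × sin 103.491° = 0.38681, so δ = +22.756°.
cos H₀ = −tan(+3.1°) tan(+22.756°) = -0.0227, H₀ = 1.5935 rad.
Bracket: H₀ sin φ sin δ + cos φ cos δ sin H₀ = 1.5935×0.05408×0.38681 + 0.99854×0.92216×0.99974 = 0.033334 + 0.920574 = 0.953908.
Q̄ = (S₀/π) × [bracket] = (1361/π) × 0.953908 = 413.25 W/m².
— Configuration B (φ=-11.8°):
Solar declination: sin δ = sin ε · sin λ_s = sin 23.44° × sin 200.7° = -0.14061, so δ = -8.083°.
cos H₀ = −tan(-11.8°) tan(-8.083°) = -0.0297, H₀ = 1.6005 rad.
Bracket: H₀ sin φ sin δ + cos φ cos δ sin H₀ = 1.6005×-0.20450×-0.14061 + 0.97887×0.99007×0.99956 = 0.046022 + 0.968723 = 1.014745.
Q̄ = (S₀/π) × [bracket] = (1361/π) × 1.014745 = 439.61 W/m².
Ratio Q̄_A / Q̄_B = 413.25 / 439.61 = 0.9400.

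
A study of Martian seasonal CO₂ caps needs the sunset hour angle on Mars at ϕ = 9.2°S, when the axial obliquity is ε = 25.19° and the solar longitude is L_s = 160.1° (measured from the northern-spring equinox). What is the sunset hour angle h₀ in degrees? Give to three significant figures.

Solar declination: sin δ = sin ε · sin L_s = sin 25.19° × sin 160.1° = 0.14487, so δ = +8.330°.
cos h₀ = −tan ϕ · tan δ = −tan(-9.2°) × tan(+8.330°) = 0.0237, so h₀ = 1.5471 rad = 88.64°.

h₀ = 88.6°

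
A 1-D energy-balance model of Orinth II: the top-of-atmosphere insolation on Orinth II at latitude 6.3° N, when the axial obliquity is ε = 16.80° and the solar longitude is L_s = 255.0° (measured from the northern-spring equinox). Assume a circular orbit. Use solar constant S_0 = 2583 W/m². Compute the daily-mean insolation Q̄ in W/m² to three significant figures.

Q̄ ≈ 746 W/m²

Solar declination: sin δ = sin ε · sin L_s = sin 16.80° × sin 255.0° = -0.27918, so δ = -16.211°.
cos h₀ = −tan(+6.3°) tan(-16.211°) = 0.0321, h₀ = 1.5387 rad.
Bracket: h₀ sin ϕ sin δ + cos ϕ cos δ sin h₀ = 1.5387×0.10973×-0.27918 + 0.99396×0.96024×0.99948 = -0.047137 + 0.953944 = 0.906807.
Q̄ = (S_0/π) × [bracket] = (2583/π) × 0.906807 = 745.6 W/m².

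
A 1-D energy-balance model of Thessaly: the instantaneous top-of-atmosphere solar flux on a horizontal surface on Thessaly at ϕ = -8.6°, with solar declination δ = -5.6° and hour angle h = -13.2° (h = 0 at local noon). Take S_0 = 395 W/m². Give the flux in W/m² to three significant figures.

384 W/m²

cos θ_z = sin ϕ sin δ + cos ϕ cos δ cos h = 0.014592 + 0.958038 = 0.972630.
Flux = S_0 · cos θ_z = 395 × 0.972630 = 384.2 W/m².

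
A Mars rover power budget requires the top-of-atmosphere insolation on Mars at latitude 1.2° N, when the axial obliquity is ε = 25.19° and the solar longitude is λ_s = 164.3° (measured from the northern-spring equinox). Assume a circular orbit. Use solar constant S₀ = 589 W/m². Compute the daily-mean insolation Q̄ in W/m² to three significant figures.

Solar declination: sin δ = sin ε · sin λ_s = sin 25.19° × sin 164.3° = 0.11517, so δ = +6.614°.
cos H₀ = −tan(+1.2°) tan(+6.614°) = -0.0024, H₀ = 1.5732 rad.
Bracket: H₀ sin φ sin δ + cos φ cos δ sin H₀ = 1.5732×0.02094×0.11517 + 0.99978×0.99335×1.00000 = 0.003794 + 0.993131 = 0.996925.
Q̄ = (S₀/π) × [bracket] = (589/π) × 0.996925 = 186.9 W/m².

Q̄ ≈ 187 W/m²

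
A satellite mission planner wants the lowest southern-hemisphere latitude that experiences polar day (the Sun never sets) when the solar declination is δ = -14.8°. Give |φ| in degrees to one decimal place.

Polar day requires cos H₀ = −tan φ tan δ ≤ −1, i.e. tan φ tan δ ≥ 1.
The boundary is |tan φ| · |tan δ| = 1, so |φ| = 90° − |δ| = 90° − 14.8° = 75.2° in the southern hemisphere.

|φ| = 75.2°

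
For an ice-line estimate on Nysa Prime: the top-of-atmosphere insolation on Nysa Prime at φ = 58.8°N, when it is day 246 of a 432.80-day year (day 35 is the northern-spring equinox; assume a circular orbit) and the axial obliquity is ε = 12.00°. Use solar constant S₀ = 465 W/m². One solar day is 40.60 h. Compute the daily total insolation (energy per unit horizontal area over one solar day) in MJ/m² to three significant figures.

Solar longitude: λ_s = 360° × (246 − 35)/432.80 = 175.508°.
sin δ = sin 12.00° × sin 175.508° = 0.01628, so δ = +0.933°.
cos H₀ = −tan(+58.8°) tan(+0.933°) = -0.0269, H₀ = 1.5977 rad.
Bracket: H₀ sin φ sin δ + cos φ cos δ sin H₀ = 1.5977×0.85536×0.01628 + 0.51803×0.99987×0.99964 = 0.022248 + 0.517776 = 0.540024.
Q̄ = (S₀/π) × [bracket] = (465/π) × 0.540024 = 79.931 W/m².
Daily total = Q̄ × 40.60 h × 3600 s/h = 79.931 × 40.60 × 3600 / 10⁶ = 11.68 MJ/m².

11.7 MJ/m²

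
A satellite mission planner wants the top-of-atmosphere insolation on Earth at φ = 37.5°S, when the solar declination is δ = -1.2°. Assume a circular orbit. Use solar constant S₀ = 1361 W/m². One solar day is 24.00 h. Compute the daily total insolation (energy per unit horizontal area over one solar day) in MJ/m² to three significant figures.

30.4 MJ/m²

cos H₀ = −tan(-37.5°) tan(-1.200°) = -0.0161, H₀ = 1.5869 rad.
Bracket: H₀ sin φ sin δ + cos φ cos δ sin H₀ = 1.5869×-0.60876×-0.02094 + 0.79335×0.99978×0.99987 = 0.020229 + 0.793072 = 0.813301.
Q̄ = (S₀/π) × [bracket] = (1361/π) × 0.813301 = 352.34 W/m².
Daily total = Q̄ × 24.00 h × 3600 s/h = 352.34 × 24.00 × 3600 / 10⁶ = 30.44 MJ/m².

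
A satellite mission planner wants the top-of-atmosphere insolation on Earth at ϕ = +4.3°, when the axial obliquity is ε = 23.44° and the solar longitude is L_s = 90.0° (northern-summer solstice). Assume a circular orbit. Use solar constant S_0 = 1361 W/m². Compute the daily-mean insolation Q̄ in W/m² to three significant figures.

Q̄ ≈ 417 W/m²

Solar declination: sin δ = sin ε · sin L_s = sin 23.44° × sin 90.0° = 0.39779, so δ = +23.440°.
cos h₀ = −tan(+4.3°) tan(+23.440°) = -0.0326, h₀ = 1.6034 rad.
Bracket: h₀ sin ϕ sin δ + cos ϕ cos δ sin h₀ = 1.6034×0.07498×0.39779 + 0.99719×0.91748×0.99947 = 0.047823 + 0.914417 = 0.962240.
Q̄ = (S_0/π) × [bracket] = (1361/π) × 0.962240 = 416.9 W/m².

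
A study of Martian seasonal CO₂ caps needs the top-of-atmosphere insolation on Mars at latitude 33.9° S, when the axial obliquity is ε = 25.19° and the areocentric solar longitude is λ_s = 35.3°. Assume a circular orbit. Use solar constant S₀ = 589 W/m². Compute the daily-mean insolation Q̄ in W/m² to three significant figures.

Q̄ ≈ 113 W/m²

sin δ = sin 25.19° × sin 35.3° = 0.24595, so δ = +14.238°.
cos H₀ = −tan(-33.9°) tan(+14.238°) = 0.1705, H₀ = 1.3995 rad.
Bracket: H₀ sin φ sin δ + cos φ cos δ sin H₀ = 1.3995×-0.55775×0.24595 + 0.83001×0.96928×0.98536 = -0.191981 + 0.792734 = 0.600753.
Q̄ = (S₀/π) × [bracket] = (589/π) × 0.600753 = 112.6 W/m².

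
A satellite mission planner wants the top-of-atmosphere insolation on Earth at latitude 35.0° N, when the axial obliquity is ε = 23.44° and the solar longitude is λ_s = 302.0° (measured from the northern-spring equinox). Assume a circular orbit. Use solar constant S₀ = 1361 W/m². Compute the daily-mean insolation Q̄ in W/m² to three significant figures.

Solar declination: sin δ = sin ε · sin λ_s = sin 23.44° × sin 302.0° = -0.33734, so δ = -19.715°.
cos H₀ = −tan(+35.0°) tan(-19.715°) = 0.2509, H₀ = 1.3172 rad.
Bracket: H₀ sin φ sin δ + cos φ cos δ sin H₀ = 1.3172×0.57358×-0.33734 + 0.81915×0.94138×0.96801 = -0.254867 + 0.746463 = 0.491596.
Q̄ = (S₀/π) × [bracket] = (1361/π) × 0.491596 = 213.0 W/m².

Q̄ ≈ 213 W/m²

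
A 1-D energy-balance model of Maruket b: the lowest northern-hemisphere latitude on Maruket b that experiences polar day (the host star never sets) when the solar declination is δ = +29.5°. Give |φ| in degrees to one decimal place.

|φ| = 60.5°

Polar day requires cos H₀ = −tan φ tan δ ≤ −1, i.e. tan φ tan δ ≥ 1.
The boundary is |tan φ| · |tan δ| = 1, so |φ| = 90° − |δ| = 90° − 29.5° = 60.5° in the northern hemisphere.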